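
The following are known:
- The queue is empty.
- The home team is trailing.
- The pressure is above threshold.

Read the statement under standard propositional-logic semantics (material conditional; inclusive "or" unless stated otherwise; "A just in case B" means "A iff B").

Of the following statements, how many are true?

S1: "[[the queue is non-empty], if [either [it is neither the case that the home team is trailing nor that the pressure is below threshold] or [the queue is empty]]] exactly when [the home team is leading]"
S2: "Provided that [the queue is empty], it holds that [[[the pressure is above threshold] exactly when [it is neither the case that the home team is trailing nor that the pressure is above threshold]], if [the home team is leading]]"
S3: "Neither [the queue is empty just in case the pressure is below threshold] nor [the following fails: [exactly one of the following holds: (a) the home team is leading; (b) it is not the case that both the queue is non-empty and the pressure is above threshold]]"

Let K = "the home team is leading" (False), S = "the pressure is above threshold" (True), L = "the queue is empty" (True).

S1: In symbols: (((not K nor not S) or L) -> not L) iff K

not K = not False = True
not S = not True = False
not K nor not S = True nor False = False
(not K nor not S) or L = False or True = True
not L = not True = False
((not K nor not S) or L) -> not L = True -> False = False
(((not K nor not S) or L) -> not L) iff K = False iff False = True
Hence S1 is true.

S2: Parsed as L -> (K -> (S iff (not K nor S)))

not K = not False = True
not K nor S = True nor True = False
S iff (not K nor S) = True iff False = False
K -> (S iff (not K nor S)) = False -> False = True
L -> (K -> (S iff (not K nor S))) = True -> True = True
So S2 is true.

S3: In symbols: (L iff not S) nor not (K xor (not L nand S))

not S = not True = False
L iff not S = True iff False = False
not L = not True = False
not L nand S = False nand True = True
K xor (not L nand S) = False xor True = True
not (K xor (not L nand S)) = not True = False
(L iff not S) nor not (K xor (not L nand S)) = False nor False = True
So S3 is true.

True statements: 3 (S1, S2, S3).

3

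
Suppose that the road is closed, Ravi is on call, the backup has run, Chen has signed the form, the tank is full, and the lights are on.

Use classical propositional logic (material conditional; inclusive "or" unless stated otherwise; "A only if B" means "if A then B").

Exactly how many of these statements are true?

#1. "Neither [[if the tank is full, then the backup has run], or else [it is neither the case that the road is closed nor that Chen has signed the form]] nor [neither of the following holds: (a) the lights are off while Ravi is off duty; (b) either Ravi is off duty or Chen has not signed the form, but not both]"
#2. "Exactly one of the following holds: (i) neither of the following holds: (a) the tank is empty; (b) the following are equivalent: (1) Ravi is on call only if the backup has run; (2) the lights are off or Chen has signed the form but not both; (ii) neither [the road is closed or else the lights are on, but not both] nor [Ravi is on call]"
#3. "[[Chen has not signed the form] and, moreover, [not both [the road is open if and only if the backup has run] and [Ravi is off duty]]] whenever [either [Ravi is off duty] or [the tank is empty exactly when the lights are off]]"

Let U = "the tank is full" (T), R = "the backup has run" (T), P = "the road is closed" (T), S = "Chen has signed the form" (T), V = "the lights are on" (T), Q = "Ravi is on call" (T).

#1: This is ((U -> R) | (P nor S)) nor ((~V & ~Q) nor (~Q xor ~S)).

U -> R = T -> T = T
P nor S = T nor T = F
(U -> R) | (P nor S) = T | F = T
~V = ~T = F
~Q = ~T = F
~V & ~Q = F & F = F
~Q = ~T = F
~S = ~T = F
~Q xor ~S = F xor F = F
(~V & ~Q) nor (~Q xor ~S) = F nor F = T
((U -> R) | (P nor S)) nor ((~V & ~Q) nor (~Q xor ~S)) = T nor T = F
Hence #1 is false.

#2: Formalization: (~U nor ((Q -> R) <-> (~V xor S))) xor ((P xor V) nor Q)

~U = ~T = F
Q -> R = T -> T = T
~V = ~T = F
~V xor S = F xor T = T
(Q -> R) <-> (~V xor S) = T <-> T = T
~U nor ((Q -> R) <-> (~V xor S)) = F nor T = F
P xor V = T xor T = F
(P xor V) nor Q = F nor T = F
(~U nor ((Q -> R) <-> (~V xor S))) xor ((P xor V) nor Q) = F xor F = F
Thus #2 is false.

#3: Formalization: (~Q | (~U <-> ~V)) -> (~S & ((~P <-> R) nand ~Q))

~Q = ~T = F
~U = ~T = F
~V = ~T = F
~U <-> ~V = F <-> F = T
~Q | (~U <-> ~V) = F | T = T
~S = ~T = F
~P = ~T = F
~P <-> R = F <-> T = F
~Q = ~T = F
(~P <-> R) nand ~Q = F nand F = T
~S & ((~P <-> R) nand ~Q) = F & T = F
(~Q | (~U <-> ~V)) -> (~S & ((~P <-> R) nand ~Q)) = T -> F = F
Hence #3 is false.

0 of the 3 statements are true (none).

0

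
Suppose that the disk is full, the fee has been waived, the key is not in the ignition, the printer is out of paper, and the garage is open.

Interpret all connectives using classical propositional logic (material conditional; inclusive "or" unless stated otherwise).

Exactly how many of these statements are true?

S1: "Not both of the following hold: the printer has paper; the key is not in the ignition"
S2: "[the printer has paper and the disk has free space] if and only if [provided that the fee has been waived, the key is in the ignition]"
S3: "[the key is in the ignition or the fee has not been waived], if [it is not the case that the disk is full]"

3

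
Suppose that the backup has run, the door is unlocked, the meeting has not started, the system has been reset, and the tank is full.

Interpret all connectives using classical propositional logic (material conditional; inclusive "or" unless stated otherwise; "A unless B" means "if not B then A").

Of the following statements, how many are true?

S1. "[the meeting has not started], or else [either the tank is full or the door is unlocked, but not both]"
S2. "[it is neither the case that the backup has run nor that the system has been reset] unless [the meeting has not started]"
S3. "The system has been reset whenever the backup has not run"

3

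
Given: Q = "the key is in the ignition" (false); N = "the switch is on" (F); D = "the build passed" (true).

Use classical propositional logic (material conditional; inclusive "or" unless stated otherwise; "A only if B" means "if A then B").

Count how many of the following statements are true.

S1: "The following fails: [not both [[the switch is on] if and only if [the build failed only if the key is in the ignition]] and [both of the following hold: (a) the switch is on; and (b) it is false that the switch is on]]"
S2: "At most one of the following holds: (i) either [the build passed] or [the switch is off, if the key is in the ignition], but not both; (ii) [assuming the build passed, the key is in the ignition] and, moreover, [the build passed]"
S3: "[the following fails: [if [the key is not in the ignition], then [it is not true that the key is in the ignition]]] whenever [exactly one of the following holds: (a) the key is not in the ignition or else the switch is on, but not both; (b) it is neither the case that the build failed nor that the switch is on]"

2

S1: This is ~((N <-> (~D -> Q)) nand (N & ~N)).

~D = ~T = F
~D -> Q = F -> F = T
N <-> (~D -> Q) = F <-> T = F
~N = ~F = T
N & ~N = F & T = F
(N <-> (~D -> Q)) nand (N & ~N) = F nand F = T
~((N <-> (~D -> Q)) nand (N & ~N)) = ~T = F
Thus S1 is false.

S2: Parsed as (D xor (Q -> ~N)) nand ((D -> Q) & D)

~N = ~F = T
Q -> ~N = F -> T = T
D xor (Q -> ~N) = T xor T = F
D -> Q = T -> F = F
(D -> Q) & D = F & T = F
(D xor (Q -> ~N)) nand ((D -> Q) & D) = F nand F = T
Hence S2 is true.

S3: This is ((~Q xor N) xor (~D nor N)) -> ~(~Q -> ~Q).

~Q = ~F = T
~Q xor N = T xor F = T
~D = ~T = F
~D nor N = F nor F = T
(~Q xor N) xor (~D nor N) = T xor T = F
~Q = ~F = T
~Q = ~F = T
~Q -> ~Q = T -> T = T
~(~Q -> ~Q) = ~T = F
((~Q xor N) xor (~D nor N)) -> ~(~Q -> ~Q) = F -> F = T
So S3 is true.

Count: 2.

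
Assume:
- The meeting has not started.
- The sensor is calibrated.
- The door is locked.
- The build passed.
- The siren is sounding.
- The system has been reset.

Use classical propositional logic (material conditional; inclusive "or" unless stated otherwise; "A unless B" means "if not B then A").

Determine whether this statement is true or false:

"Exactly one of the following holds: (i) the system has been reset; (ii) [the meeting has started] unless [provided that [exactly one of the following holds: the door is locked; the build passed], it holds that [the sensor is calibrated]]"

Let V = "the system has been reset" (T), P = "the meeting has started" (F), R = "the door is locked" (T), S = "the build passed" (T), Q = "the sensor is calibrated" (T).
Parsed as V ⊕ (P ∨ ((R ⊕ S) → Q))

R ⊕ S = T ⊕ T = F
(R ⊕ S) → Q = F → T = T
P ∨ ((R ⊕ S) → Q) = F ∨ T = T
V ⊕ (P ∨ ((R ⊕ S) → Q)) = T ⊕ T = F

false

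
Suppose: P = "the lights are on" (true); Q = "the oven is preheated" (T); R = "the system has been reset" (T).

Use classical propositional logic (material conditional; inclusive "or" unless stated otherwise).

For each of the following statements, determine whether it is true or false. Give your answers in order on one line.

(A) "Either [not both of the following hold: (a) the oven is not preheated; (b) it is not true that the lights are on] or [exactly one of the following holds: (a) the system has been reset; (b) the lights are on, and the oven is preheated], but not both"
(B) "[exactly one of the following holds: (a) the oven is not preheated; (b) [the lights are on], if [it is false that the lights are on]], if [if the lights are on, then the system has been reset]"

(A): Parsed as (~Q nand ~P) xor (R xor (P & Q))

~Q = ~T = F
~P = ~T = F
~Q nand ~P = F nand F = T
P & Q = T & T = T
R xor (P & Q) = T xor T = F
(~Q nand ~P) xor (R xor (P & Q)) = T xor F = T
Hence (A) is true.

(B): In symbols: (P -> R) -> (~Q xor (~P -> P))

P -> R = T -> T = T
~Q = ~T = F
~P = ~T = F
~P -> P = F -> T = T
~Q xor (~P -> P) = F xor T = T
(P -> R) -> (~Q xor (~P -> P)) = T -> T = T
So (B) is true.

(A) True; (B) True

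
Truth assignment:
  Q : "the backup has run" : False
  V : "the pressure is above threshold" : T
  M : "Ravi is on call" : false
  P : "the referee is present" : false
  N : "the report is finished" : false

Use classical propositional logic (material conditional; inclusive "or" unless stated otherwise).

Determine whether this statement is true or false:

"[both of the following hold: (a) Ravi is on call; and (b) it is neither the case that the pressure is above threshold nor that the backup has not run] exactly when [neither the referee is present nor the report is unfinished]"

This is (M ∧ (V ↓ ¬Q)) ↔ (P ↓ ¬N).

¬Q = ¬F = T
V ↓ ¬Q = T ↓ T = F
M ∧ (V ↓ ¬Q) = F ∧ F = F
¬N = ¬F = T
P ↓ ¬N = F ↓ T = F
(M ∧ (V ↓ ¬Q)) ↔ (P ↓ ¬N) = F ↔ F = T

True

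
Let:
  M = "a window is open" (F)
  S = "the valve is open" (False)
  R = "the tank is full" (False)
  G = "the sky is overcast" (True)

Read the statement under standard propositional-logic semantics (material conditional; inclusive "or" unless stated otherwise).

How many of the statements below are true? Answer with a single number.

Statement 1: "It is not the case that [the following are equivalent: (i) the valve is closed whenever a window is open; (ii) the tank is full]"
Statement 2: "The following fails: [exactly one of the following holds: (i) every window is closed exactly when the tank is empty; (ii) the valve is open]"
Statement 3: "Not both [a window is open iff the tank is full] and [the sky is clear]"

2

Statement 1: This is ~((M -> ~S) <-> R).

~S = ~F = T
M -> ~S = F -> T = T
(M -> ~S) <-> R = T <-> F = F
~((M -> ~S) <-> R) = ~F = T
So Statement 1 is true.

Statement 2: In symbols: ~((~M <-> ~R) xor S)

~M = ~F = T
~R = ~F = T
~M <-> ~R = T <-> T = T
(~M <-> ~R) xor S = T xor F = T
~((~M <-> ~R) xor S) = ~T = F
Hence Statement 2 is false.

Statement 3: Formalization: (M <-> R) nand ~G

M <-> R = F <-> F = T
~G = ~T = F
(M <-> R) nand ~G = T nand F = T
Thus Statement 3 is true.

True statements: 2.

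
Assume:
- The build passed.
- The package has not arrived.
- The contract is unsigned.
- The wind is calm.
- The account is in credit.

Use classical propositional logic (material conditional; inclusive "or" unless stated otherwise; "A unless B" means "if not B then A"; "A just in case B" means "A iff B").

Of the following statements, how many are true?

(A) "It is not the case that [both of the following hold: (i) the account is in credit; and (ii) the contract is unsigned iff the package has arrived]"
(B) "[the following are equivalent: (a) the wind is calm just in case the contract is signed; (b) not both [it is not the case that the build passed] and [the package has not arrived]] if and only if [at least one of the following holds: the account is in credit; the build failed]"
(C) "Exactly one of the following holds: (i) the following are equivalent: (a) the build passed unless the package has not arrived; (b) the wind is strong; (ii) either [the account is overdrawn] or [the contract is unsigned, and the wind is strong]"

1

Let D = "the account is overdrawn" (F), N = "the contract is signed" (F), H = "the package has arrived" (F), M = "the wind is strong" (F), V = "the build passed" (T).

(A): This is ~(~D & (~N <-> H)).

~D = ~F = T
~N = ~F = T
~N <-> H = T <-> F = F
~D & (~N <-> H) = T & F = F
~(~D & (~N <-> H)) = ~F = T
Hence (A) is true.

(B): Parsed as ((~M <-> N) <-> (~V nand ~H)) <-> (~D | ~V)

~M = ~F = T
~M <-> N = T <-> F = F
~V = ~T = F
~H = ~F = T
~V nand ~H = F nand T = T
(~M <-> N) <-> (~V nand ~H) = F <-> T = F
~D = ~F = T
~V = ~T = F
~D | ~V = T | F = T
((~M <-> N) <-> (~V nand ~H)) <-> (~D | ~V) = F <-> T = F
So (B) is false.

(C): Parsed as ((V | ~H) <-> M) xor (D | (~N & M))

~H = ~F = T
V | ~H = T | T = T
(V | ~H) <-> M = T <-> F = F
~N = ~F = T
~N & M = T & F = F
D | (~N & M) = F | F = F
((V | ~H) <-> M) xor (D | (~N & M)) = F xor F = F
Hence (C) is false.

True statements: 1 ((A)).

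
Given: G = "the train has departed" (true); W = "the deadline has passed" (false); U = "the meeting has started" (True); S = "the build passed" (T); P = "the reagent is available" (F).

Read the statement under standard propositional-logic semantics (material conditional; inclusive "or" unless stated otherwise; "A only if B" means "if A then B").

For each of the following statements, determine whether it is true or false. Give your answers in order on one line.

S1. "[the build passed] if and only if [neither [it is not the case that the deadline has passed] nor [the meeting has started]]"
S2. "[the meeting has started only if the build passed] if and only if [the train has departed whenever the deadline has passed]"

S1 F, S2 T

S1: In symbols: S <-> (~W nor U)

~W = ~F = T
~W nor U = T nor T = F
S <-> (~W nor U) = T <-> F = F
Thus S1 is false.

S2: This is (U -> S) <-> (W -> G).

U -> S = T -> T = T
W -> G = F -> T = T
(U -> S) <-> (W -> G) = T <-> T = T
Thus S2 is true.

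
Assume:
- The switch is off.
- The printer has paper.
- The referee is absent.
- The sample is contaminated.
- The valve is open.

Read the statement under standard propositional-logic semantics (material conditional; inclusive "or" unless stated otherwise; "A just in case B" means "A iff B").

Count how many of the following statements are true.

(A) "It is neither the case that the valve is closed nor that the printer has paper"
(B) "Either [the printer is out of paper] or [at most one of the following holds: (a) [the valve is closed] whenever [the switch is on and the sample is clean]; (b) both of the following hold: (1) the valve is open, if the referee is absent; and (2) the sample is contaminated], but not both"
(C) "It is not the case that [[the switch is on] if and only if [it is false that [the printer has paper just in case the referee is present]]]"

Let W = "the valve is open" (T), U = "the printer has paper" (T), Q = "the switch is on" (F), L = "the sample is contaminated" (T), M = "the referee is present" (F).

(A): Formalization: ~W nor U

~W = ~T = F
~W nor U = F nor T = F
So (A) is false.

(B): Formalization: ~U xor (((Q & ~L) -> ~W) nand ((~M -> W) & L))

~U = ~T = F
~L = ~T = F
Q & ~L = F & F = F
~W = ~T = F
(Q & ~L) -> ~W = F -> F = T
~M = ~F = T
~M -> W = T -> T = T
(~M -> W) & L = T & T = T
((Q & ~L) -> ~W) nand ((~M -> W) & L) = T nand T = F
~U xor (((Q & ~L) -> ~W) nand ((~M -> W) & L)) = F xor F = F
Hence (B) is false.

(C): Parsed as ~(Q <-> ~(U <-> M))

U <-> M = T <-> F = F
~(U <-> M) = ~F = T
Q <-> ~(U <-> M) = F <-> T = F
~(Q <-> ~(U <-> M)) = ~F = T
So (C) is true.

Count: 1.

1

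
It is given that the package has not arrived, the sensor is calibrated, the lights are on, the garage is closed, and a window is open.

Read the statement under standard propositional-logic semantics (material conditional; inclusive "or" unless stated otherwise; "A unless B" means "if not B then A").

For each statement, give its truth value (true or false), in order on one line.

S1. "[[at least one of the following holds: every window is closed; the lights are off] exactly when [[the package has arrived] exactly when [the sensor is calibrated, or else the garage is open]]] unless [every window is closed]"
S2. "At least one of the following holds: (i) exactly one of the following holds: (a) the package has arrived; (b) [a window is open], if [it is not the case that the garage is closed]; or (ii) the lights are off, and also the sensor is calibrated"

Let U = "a window is open" (T), R = "the lights are on" (T), P = "the package has arrived" (F), Q = "the sensor is calibrated" (T), S = "the garage is closed" (T).

S1: Parsed as ((¬U ∨ ¬R) ↔ (P ↔ (Q ∨ ¬S))) ∨ ¬U

¬U = ¬T = F
¬R = ¬T = F
¬U ∨ ¬R = F ∨ F = F
¬S = ¬T = F
Q ∨ ¬S = T ∨ F = T
P ↔ (Q ∨ ¬S) = F ↔ T = F
(¬U ∨ ¬R) ↔ (P ↔ (Q ∨ ¬S)) = F ↔ F = T
¬U = ¬T = F
((¬U ∨ ¬R) ↔ (P ↔ (Q ∨ ¬S))) ∨ ¬U = T ∨ F = T
So S1 is true.

S2: This is (P ⊕ (¬S → U)) ∨ (¬R ∧ Q).

¬S = ¬T = F
¬S → U = F → T = T
P ⊕ (¬S → U) = F ⊕ T = T
¬R = ¬T = F
¬R ∧ Q = F ∧ T = F
(P ⊕ (¬S → U)) ∨ (¬R ∧ Q) = T ∨ F = T
So S2 is true.

S1 True; S2 True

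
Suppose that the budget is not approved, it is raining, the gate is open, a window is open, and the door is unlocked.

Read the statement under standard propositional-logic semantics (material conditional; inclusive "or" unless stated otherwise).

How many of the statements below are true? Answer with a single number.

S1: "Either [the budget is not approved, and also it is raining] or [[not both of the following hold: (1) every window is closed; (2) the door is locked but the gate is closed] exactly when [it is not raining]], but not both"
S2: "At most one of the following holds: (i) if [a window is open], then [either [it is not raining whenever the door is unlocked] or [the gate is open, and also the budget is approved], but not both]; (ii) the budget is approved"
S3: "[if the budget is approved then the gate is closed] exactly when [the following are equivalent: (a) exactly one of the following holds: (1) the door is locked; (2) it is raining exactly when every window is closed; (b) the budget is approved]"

Let P = "the budget is approved" (F), Q = "it is raining" (T), S = "a window is open" (T), U = "the door is locked" (F), R = "the gate is open" (T).

S1: Formalization: (¬P ∧ Q) ⊕ ((¬S ↑ (U ∧ ¬R)) ↔ ¬Q)

¬P = ¬F = T
¬P ∧ Q = T ∧ T = T
¬S = ¬T = F
¬R = ¬T = F
U ∧ ¬R = F ∧ F = F
¬S ↑ (U ∧ ¬R) = F ↑ F = T
¬Q = ¬T = F
(¬S ↑ (U ∧ ¬R)) ↔ ¬Q = T ↔ F = F
(¬P ∧ Q) ⊕ ((¬S ↑ (U ∧ ¬R)) ↔ ¬Q) = T ⊕ F = T
So S1 is true.

S2: Formalization: (S → ((¬U → ¬Q) ⊕ (R ∧ P))) ↑ P

¬U = ¬F = T
¬Q = ¬T = F
¬U → ¬Q = T → F = F
R ∧ P = T ∧ F = F
(¬U → ¬Q) ⊕ (R ∧ P) = F ⊕ F = F
S → ((¬U → ¬Q) ⊕ (R ∧ P)) = T → F = F
(S → ((¬U → ¬Q) ⊕ (R ∧ P))) ↑ P = F ↑ F = T
So S2 is true.

S3: Formalization: (P → ¬R) ↔ ((U ⊕ (Q ↔ ¬S)) ↔ P)

¬R = ¬T = F
P → ¬R = F → F = T
¬S = ¬T = F
Q ↔ ¬S = T ↔ F = F
U ⊕ (Q ↔ ¬S) = F ⊕ F = F
(U ⊕ (Q ↔ ¬S)) ↔ P = F ↔ F = T
(P → ¬R) ↔ ((U ⊕ (Q ↔ ¬S)) ↔ P) = T ↔ T = T
Thus S3 is true.

Count: 3.

3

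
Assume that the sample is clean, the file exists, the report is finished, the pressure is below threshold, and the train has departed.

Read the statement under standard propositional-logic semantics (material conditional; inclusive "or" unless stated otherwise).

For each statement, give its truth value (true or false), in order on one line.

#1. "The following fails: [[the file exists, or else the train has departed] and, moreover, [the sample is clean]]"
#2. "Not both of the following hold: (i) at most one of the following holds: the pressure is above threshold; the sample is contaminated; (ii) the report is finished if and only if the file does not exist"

Let Q = "the file exists" (T), U = "the train has departed" (T), P = "the sample is contaminated" (F), S = "the pressure is above threshold" (F), R = "the report is finished" (T).

#1: Formalization: ~((Q | U) & ~P)

Q | U = T | T = T
~P = ~F = T
(Q | U) & ~P = T & T = T
~((Q | U) & ~P) = ~T = F
Hence #1 is false.

#2: In symbols: (S nand P) nand (R <-> ~Q)

S nand P = F nand F = T
~Q = ~T = F
R <-> ~Q = T <-> F = F
(S nand P) nand (R <-> ~Q) = T nand F = T
Thus #2 is true.

#1 False / #2 True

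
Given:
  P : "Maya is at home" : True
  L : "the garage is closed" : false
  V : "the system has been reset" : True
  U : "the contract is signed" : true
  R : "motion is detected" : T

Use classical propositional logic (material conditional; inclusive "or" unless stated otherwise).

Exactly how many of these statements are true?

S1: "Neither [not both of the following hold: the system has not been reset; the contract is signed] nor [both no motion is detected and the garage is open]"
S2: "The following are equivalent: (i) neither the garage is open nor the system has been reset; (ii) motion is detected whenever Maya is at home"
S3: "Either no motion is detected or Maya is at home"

1

S1: Formalization: (~V nand U) nor (~R & ~L)

~V = ~T = F
~V nand U = F nand T = T
~R = ~T = F
~L = ~F = T
~R & ~L = F & T = F
(~V nand U) nor (~R & ~L) = T nor F = F
So S1 is false.

S2: Parsed as (~L nor V) <-> (P -> R)

~L = ~F = T
~L nor V = T nor T = F
P -> R = T -> T = T
(~L nor V) <-> (P -> R) = F <-> T = F
So S2 is false.

S3: In symbols: ~R | P

~R = ~T = F
~R | P = F | T = T
Hence S3 is true.

Count: 1.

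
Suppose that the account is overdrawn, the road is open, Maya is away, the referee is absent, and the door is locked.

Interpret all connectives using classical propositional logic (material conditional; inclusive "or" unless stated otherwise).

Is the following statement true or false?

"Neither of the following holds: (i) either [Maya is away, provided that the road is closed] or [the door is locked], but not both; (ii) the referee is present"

The statement is true.

Let Q = "the road is closed" (F), R = "Maya is at home" (F), U = "the door is locked" (T), S = "the referee is present" (F).
In symbols: ((Q → ¬R) ⊕ U) ↓ S

¬R = ¬F = T
Q → ¬R = F → T = T
(Q → ¬R) ⊕ U = T ⊕ T = F
((Q → ¬R) ⊕ U) ↓ S = F ↓ F = T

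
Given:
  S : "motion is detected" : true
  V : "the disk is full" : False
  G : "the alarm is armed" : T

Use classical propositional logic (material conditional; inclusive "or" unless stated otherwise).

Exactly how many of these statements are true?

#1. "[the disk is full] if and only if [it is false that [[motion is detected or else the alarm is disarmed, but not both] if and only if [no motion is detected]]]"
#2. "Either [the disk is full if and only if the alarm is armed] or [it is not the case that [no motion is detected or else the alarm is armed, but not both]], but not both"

#1: This is V ↔ ¬((S ⊕ ¬G) ↔ ¬S).

¬G = ¬T = F
S ⊕ ¬G = T ⊕ F = T
¬S = ¬T = F
(S ⊕ ¬G) ↔ ¬S = T ↔ F = F
¬((S ⊕ ¬G) ↔ ¬S) = ¬F = T
V ↔ ¬((S ⊕ ¬G) ↔ ¬S) = F ↔ T = F
Hence #1 is false.

#2: In symbols: (V ↔ G) ⊕ ¬(¬S ⊕ G)

V ↔ G = F ↔ T = F
¬S = ¬T = F
¬S ⊕ G = F ⊕ T = T
¬(¬S ⊕ G) = ¬T = F
(V ↔ G) ⊕ ¬(¬S ⊕ G) = F ⊕ F = F
So #2 is false.

True statements: 0 (none).

0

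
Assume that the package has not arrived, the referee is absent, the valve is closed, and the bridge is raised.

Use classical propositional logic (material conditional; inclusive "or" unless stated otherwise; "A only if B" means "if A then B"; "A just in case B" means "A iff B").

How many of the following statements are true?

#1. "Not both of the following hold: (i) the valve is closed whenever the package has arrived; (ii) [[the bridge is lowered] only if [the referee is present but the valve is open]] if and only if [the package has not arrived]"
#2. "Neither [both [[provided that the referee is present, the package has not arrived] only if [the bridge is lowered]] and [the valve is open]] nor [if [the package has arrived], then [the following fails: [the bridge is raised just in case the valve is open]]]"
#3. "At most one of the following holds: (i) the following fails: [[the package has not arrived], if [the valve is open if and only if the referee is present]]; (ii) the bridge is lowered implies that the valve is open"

Let P = "the package has arrived" (False), R = "the valve is open" (False), S = "the bridge is raised" (True), Q = "the referee is present" (False).

#1: In symbols: (P -> not R) nand ((not S -> (Q and R)) iff not P)

not R = not False = True
P -> not R = False -> True = True
not S = not True = False
Q and R = False and False = False
not S -> (Q and R) = False -> False = True
not P = not False = True
(not S -> (Q and R)) iff not P = True iff True = True
(P -> not R) nand ((not S -> (Q and R)) iff not P) = True nand True = False
Hence #1 is false.

#2: Formalization: (((Q -> not P) -> not S) and R) nor (P -> not (S iff R))

not P = not False = True
Q -> not P = False -> True = True
not S = not True = False
(Q -> not P) -> not S = True -> False = False
((Q -> not P) -> not S) and R = False and False = False
S iff R = True iff False = False
not (S iff R) = not False = True
P -> not (S iff R) = False -> True = True
(((Q -> not P) -> not S) and R) nor (P -> not (S iff R)) = False nor True = False
Hence #2 is false.

#3: Parsed as not ((R iff Q) -> not P) nand (not S -> R)

R iff Q = False iff False = True
not P = not False = True
(R iff Q) -> not P = True -> True = True
not ((R iff Q) -> not P) = not True = False
not S = not True = False
not S -> R = False -> False = True
not ((R iff Q) -> not P) nand (not S -> R) = False nand True = True
Thus #3 is true.

True statements: 1.

1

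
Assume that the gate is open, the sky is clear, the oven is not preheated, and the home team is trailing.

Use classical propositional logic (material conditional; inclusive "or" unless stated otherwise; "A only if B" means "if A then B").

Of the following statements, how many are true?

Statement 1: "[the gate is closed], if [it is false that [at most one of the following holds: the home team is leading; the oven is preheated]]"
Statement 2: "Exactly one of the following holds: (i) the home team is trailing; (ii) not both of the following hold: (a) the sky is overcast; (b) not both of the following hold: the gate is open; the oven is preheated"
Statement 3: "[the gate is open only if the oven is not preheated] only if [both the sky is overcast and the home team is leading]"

Let R = "the home team is leading" (F), U = "the oven is preheated" (F), M = "the gate is open" (T), D = "the sky is overcast" (F).

Statement 1: This is ¬(R ↑ U) → ¬M.

R ↑ U = F ↑ F = T
¬(R ↑ U) = ¬T = F
¬M = ¬T = F
¬(R ↑ U) → ¬M = F → F = T
Thus Statement 1 is true.

Statement 2: In symbols: ¬R ⊕ (D ↑ (M ↑ U))

¬R = ¬F = T
M ↑ U = T ↑ F = T
D ↑ (M ↑ U) = F ↑ T = T
¬R ⊕ (D ↑ (M ↑ U)) = T ⊕ T = F
Thus Statement 2 is false.

Statement 3: This is (M → ¬U) → (D ∧ R).

¬U = ¬F = T
M → ¬U = T → T = T
D ∧ R = F ∧ F = F
(M → ¬U) → (D ∧ R) = T → F = F
So Statement 3 is false.

1 of the 3 statements is true.

1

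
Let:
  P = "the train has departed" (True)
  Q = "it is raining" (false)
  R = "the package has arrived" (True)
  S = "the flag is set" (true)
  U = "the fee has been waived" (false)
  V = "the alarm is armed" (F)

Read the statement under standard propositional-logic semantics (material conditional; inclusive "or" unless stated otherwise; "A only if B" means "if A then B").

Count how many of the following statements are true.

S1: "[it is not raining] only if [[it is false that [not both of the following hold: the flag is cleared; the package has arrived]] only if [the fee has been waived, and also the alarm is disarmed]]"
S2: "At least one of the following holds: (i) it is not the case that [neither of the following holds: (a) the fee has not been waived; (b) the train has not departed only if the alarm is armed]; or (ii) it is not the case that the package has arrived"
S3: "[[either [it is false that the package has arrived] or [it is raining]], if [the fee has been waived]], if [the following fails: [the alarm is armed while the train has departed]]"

3

S1: Parsed as ~Q -> (~(~S nand R) -> (U & ~V))

~Q = ~F = T
~S = ~T = F
~S nand R = F nand T = T
~(~S nand R) = ~T = F
~V = ~F = T
U & ~V = F & T = F
~(~S nand R) -> (U & ~V) = F -> F = T
~Q -> (~(~S nand R) -> (U & ~V)) = T -> T = T
Thus S1 is true.

S2: This is ~(~U nor (~P -> V)) | ~R.

~U = ~F = T
~P = ~T = F
~P -> V = F -> F = T
~U nor (~P -> V) = T nor T = F
~(~U nor (~P -> V)) = ~F = T
~R = ~T = F
~(~U nor (~P -> V)) | ~R = T | F = T
Hence S2 is true.

S3: In symbols: ~(V & P) -> (U -> (~R | Q))

V & P = F & T = F
~(V & P) = ~F = T
~R = ~T = F
~R | Q = F | F = F
U -> (~R | Q) = F -> F = T
~(V & P) -> (U -> (~R | Q)) = T -> T = T
Thus S3 is true.

Count: 3.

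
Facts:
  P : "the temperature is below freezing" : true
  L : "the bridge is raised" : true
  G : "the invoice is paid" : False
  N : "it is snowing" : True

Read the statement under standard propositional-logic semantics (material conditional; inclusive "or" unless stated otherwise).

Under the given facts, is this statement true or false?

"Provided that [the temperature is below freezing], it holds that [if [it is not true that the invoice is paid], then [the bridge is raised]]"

Values: P=True, G=False, L=True.
Formalization: P -> (not G -> L)

not G = not False = True
not G -> L = True -> True = True
P -> (not G -> L) = True -> True = True

True.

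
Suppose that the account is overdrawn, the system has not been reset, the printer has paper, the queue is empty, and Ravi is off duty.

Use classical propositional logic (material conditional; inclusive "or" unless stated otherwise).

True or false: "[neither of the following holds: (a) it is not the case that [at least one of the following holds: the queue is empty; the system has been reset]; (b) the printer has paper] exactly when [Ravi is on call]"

The statement is true.

Let S = "the queue is empty" (True), Q = "the system has been reset" (False), R = "the printer has paper" (True), U = "Ravi is on call" (False).
This is (not (S or Q) nor R) iff U.

S or Q = True or False = True
not (S or Q) = not True = False
not (S or Q) nor R = False nor True = False
(not (S or Q) nor R) iff U = False iff False = True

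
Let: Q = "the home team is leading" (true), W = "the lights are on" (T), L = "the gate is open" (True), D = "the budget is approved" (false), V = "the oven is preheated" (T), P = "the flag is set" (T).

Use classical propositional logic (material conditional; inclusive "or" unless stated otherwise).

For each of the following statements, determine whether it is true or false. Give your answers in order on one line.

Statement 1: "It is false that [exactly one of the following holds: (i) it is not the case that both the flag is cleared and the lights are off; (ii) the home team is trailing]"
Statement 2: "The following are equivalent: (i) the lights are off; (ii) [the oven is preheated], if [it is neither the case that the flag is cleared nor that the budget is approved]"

Statement 1 false, Statement 2 false

Statement 1: Formalization: ~((~P nand ~W) xor ~Q)

~P = ~T = F
~W = ~T = F
~P nand ~W = F nand F = T
~Q = ~T = F
(~P nand ~W) xor ~Q = T xor F = T
~((~P nand ~W) xor ~Q) = ~T = F
So Statement 1 is false.

Statement 2: In symbols: ~W <-> ((~P nor D) -> V)

~W = ~T = F
~P = ~T = F
~P nor D = F nor F = T
(~P nor D) -> V = T -> T = T
~W <-> ((~P nor D) -> V) = F <-> T = F
Hence Statement 2 is false.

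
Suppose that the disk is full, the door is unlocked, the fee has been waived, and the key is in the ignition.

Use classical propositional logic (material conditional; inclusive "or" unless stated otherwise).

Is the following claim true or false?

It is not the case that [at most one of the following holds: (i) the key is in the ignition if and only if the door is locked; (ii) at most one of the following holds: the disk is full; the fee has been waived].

Let L = "the key is in the ignition" (True), N = "the door is locked" (False), K = "the disk is full" (True), S = "the fee has been waived" (True).
Parsed as not ((L iff N) nand (K nand S))

L iff N = True iff False = False
K nand S = True nand True = False
(L iff N) nand (K nand S) = False nand False = True
not ((L iff N) nand (K nand S)) = not True = False

The statement is false.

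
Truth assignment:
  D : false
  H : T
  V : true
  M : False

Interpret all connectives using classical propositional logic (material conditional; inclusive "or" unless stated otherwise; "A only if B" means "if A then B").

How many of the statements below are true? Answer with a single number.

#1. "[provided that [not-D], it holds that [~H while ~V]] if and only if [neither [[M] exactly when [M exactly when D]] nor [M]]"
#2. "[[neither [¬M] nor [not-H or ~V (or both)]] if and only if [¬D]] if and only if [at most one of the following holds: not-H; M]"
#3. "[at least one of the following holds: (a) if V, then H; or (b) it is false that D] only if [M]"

#1: Parsed as (~D -> (~H & ~V)) <-> ((M <-> (M <-> D)) nor M)

~D = ~F = T
~H = ~T = F
~V = ~T = F
~H & ~V = F & F = F
~D -> (~H & ~V) = T -> F = F
M <-> D = F <-> F = T
M <-> (M <-> D) = F <-> T = F
(M <-> (M <-> D)) nor M = F nor F = T
(~D -> (~H & ~V)) <-> ((M <-> (M <-> D)) nor M) = F <-> T = F
Thus #1 is false.

#2: In symbols: ((~M nor (~H | ~V)) <-> ~D) <-> (~H nand M)

~M = ~F = T
~H = ~T = F
~V = ~T = F
~H | ~V = F | F = F
~M nor (~H | ~V) = T nor F = F
~D = ~F = T
(~M nor (~H | ~V)) <-> ~D = F <-> T = F
~H = ~T = F
~H nand M = F nand F = T
((~M nor (~H | ~V)) <-> ~D) <-> (~H nand M) = F <-> T = F
Thus #2 is false.

#3: This is ((V -> H) | ~D) -> M.

V -> H = T -> T = T
~D = ~F = T
(V -> H) | ~D = T | T = T
((V -> H) | ~D) -> M = T -> F = F
Hence #3 is false.

Count: 0.

0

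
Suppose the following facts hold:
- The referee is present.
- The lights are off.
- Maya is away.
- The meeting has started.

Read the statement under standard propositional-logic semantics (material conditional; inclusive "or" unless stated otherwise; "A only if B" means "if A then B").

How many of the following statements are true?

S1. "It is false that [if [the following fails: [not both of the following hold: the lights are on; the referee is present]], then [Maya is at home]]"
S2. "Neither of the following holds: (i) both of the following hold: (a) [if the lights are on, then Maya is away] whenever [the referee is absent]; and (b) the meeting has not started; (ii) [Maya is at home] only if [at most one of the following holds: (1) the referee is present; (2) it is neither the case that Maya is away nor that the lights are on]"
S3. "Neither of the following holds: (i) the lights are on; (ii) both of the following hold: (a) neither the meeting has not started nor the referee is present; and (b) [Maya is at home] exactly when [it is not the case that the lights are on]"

1

Let Q = "the lights are on" (F), P = "the referee is present" (T), R = "Maya is at home" (F), S = "the meeting has started" (T).

S1: Parsed as ¬(¬(Q ↑ P) → R)

Q ↑ P = F ↑ T = T
¬(Q ↑ P) = ¬T = F
¬(Q ↑ P) → R = F → F = T
¬(¬(Q ↑ P) → R) = ¬T = F
So S1 is false.

S2: Formalization: ((¬P → (Q → ¬R)) ∧ ¬S) ↓ (R → (P ↑ (¬R ↓ Q)))

¬P = ¬T = F
¬R = ¬F = T
Q → ¬R = F → T = T
¬P → (Q → ¬R) = F → T = T
¬S = ¬T = F
(¬P → (Q → ¬R)) ∧ ¬S = T ∧ F = F
¬R = ¬F = T
¬R ↓ Q = T ↓ F = F
P ↑ (¬R ↓ Q) = T ↑ F = T
R → (P ↑ (¬R ↓ Q)) = F → T = T
((¬P → (Q → ¬R)) ∧ ¬S) ↓ (R → (P ↑ (¬R ↓ Q))) = F ↓ T = F
So S2 is false.

S3: In symbols: Q ↓ ((¬S ↓ P) ∧ (R ↔ ¬Q))

¬S = ¬T = F
¬S ↓ P = F ↓ T = F
¬Q = ¬F = T
R ↔ ¬Q = F ↔ T = F
(¬S ↓ P) ∧ (R ↔ ¬Q) = F ∧ F = F
Q ↓ ((¬S ↓ P) ∧ (R ↔ ¬Q)) = F ↓ F = T
Thus S3 is true.

Count: 1.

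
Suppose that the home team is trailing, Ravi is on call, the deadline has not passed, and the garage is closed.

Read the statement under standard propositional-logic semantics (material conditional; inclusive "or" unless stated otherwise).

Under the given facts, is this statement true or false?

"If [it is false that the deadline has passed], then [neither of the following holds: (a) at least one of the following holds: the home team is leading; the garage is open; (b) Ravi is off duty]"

True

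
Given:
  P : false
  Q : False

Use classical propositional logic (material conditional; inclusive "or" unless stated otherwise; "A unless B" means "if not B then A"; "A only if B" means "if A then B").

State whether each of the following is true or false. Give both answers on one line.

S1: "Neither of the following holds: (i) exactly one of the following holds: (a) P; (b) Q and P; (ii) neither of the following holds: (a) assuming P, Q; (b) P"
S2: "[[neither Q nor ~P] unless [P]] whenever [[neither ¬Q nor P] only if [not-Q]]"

S1: Parsed as (P xor (Q & P)) nor ((P -> Q) nor P)

Q & P = F & F = F
P xor (Q & P) = F xor F = F
P -> Q = F -> F = T
(P -> Q) nor P = T nor F = F
(P xor (Q & P)) nor ((P -> Q) nor P) = F nor F = T
Thus S1 is true.

S2: This is ((~Q nor P) -> ~Q) -> ((Q nor ~P) | P).

~Q = ~F = T
~Q nor P = T nor F = F
~Q = ~F = T
(~Q nor P) -> ~Q = F -> T = T
~P = ~F = T
Q nor ~P = F nor T = F
(Q nor ~P) | P = F | F = F
((~Q nor P) -> ~Q) -> ((Q nor ~P) | P) = T -> F = F
Thus S2 is false.

S1 T; S2 F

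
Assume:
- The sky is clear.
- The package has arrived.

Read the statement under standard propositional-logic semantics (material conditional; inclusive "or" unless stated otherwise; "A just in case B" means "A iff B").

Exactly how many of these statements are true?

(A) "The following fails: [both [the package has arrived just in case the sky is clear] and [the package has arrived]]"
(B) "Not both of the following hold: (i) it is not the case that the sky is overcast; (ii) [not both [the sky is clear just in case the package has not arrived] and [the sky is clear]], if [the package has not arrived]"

Let M = "the package has arrived" (T), L = "the sky is overcast" (F).

(A): In symbols: ~((M <-> ~L) & M)

~L = ~F = T
M <-> ~L = T <-> T = T
(M <-> ~L) & M = T & T = T
~((M <-> ~L) & M) = ~T = F
Hence (A) is false.

(B): In symbols: ~L nand (~M -> ((~L <-> ~M) nand ~L))

~L = ~F = T
~M = ~T = F
~L = ~F = T
~M = ~T = F
~L <-> ~M = T <-> F = F
~L = ~F = T
(~L <-> ~M) nand ~L = F nand T = T
~M -> ((~L <-> ~M) nand ~L) = F -> T = T
~L nand (~M -> ((~L <-> ~M) nand ~L)) = T nand T = F
Thus (B) is false.

0 of the 2 statements are true (none).

0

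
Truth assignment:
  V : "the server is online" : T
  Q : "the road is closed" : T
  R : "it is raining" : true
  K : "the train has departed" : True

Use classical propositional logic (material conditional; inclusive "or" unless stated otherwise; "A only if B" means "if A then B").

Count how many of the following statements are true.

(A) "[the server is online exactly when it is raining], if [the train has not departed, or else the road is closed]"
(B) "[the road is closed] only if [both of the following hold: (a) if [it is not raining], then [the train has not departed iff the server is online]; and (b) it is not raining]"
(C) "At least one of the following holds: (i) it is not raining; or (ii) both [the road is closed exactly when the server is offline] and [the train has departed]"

1

(A): Formalization: (~K | Q) -> (V <-> R)

~K = ~T = F
~K | Q = F | T = T
V <-> R = T <-> T = T
(~K | Q) -> (V <-> R) = T -> T = T
Hence (A) is true.

(B): Parsed as Q -> ((~R -> (~K <-> V)) & ~R)

~R = ~T = F
~K = ~T = F
~K <-> V = F <-> T = F
~R -> (~K <-> V) = F -> F = T
~R = ~T = F
(~R -> (~K <-> V)) & ~R = T & F = F
Q -> ((~R -> (~K <-> V)) & ~R) = T -> F = F
Hence (B) is false.

(C): This is ~R | ((Q <-> ~V) & K).

~R = ~T = F
~V = ~T = F
Q <-> ~V = T <-> F = F
(Q <-> ~V) & K = F & T = F
~R | ((Q <-> ~V) & K) = F | F = F
Thus (C) is false.

1 of the 3 statements is true.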